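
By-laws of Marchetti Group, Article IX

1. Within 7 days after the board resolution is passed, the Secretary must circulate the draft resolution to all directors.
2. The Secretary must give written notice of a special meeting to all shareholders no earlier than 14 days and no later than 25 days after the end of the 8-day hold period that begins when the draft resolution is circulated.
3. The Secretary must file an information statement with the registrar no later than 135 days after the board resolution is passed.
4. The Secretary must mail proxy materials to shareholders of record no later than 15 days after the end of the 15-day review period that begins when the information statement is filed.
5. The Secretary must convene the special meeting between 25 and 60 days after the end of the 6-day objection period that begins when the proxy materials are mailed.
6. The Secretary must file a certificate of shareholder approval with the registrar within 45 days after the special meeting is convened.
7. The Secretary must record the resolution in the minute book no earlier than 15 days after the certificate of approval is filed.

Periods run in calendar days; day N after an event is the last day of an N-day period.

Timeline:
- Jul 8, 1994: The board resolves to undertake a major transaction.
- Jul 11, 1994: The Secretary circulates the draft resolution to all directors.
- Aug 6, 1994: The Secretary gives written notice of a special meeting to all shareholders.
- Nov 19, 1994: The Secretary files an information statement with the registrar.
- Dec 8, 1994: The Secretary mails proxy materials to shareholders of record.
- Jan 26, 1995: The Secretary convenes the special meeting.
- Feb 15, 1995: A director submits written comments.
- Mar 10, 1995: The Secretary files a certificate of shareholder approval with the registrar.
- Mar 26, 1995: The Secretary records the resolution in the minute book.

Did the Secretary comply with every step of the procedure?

Yes

Step 1 — counting 7 days from Jul 8, 1994 (when the board resolution is passed) gives a deadline of Jul 15, 1994; Jul 11, 1994 is within that limit.
Step 2 — 14 and 25 days from Jul 19, 1994 (end of the 8-day hold period, which began when the draft resolution is circulated on Jul 11, 1994) are Aug 2, 1994 and Aug 13, 1994 respectively; done Aug 6, 1994 — within the window.
Step 3 — counting 135 days from Jul 8, 1994 (when the board resolution is passed) gives a deadline of Nov 20, 1994; completed Nov 19, 1994, before the deadline.
Step 4 — counting 15 days from Dec 4, 1994 (end of the 15-day review period, which began when the information statement is filed on Nov 19, 1994) gives a deadline of Dec 19, 1994; Dec 8, 1994 is within that limit.
Step 5 — 25 and 60 days from Dec 14, 1994 (end of the 6-day objection period, which began when the proxy materials are mailed on Dec 8, 1994) are Jan 8, 1995 and Feb 12, 1995 respectively; done Jan 26, 1995 — within the window.
Step 6 — counting 45 days from Jan 26, 1995 (when the special meeting is convened) gives a deadline of Mar 12, 1995; done Mar 10, 1995 — timely.
Step 7 — must wait 15 days from Mar 10, 1995 (when the certificate of approval is filed), so not before Mar 25, 1995; done Mar 26, 1995, after the minimum wait.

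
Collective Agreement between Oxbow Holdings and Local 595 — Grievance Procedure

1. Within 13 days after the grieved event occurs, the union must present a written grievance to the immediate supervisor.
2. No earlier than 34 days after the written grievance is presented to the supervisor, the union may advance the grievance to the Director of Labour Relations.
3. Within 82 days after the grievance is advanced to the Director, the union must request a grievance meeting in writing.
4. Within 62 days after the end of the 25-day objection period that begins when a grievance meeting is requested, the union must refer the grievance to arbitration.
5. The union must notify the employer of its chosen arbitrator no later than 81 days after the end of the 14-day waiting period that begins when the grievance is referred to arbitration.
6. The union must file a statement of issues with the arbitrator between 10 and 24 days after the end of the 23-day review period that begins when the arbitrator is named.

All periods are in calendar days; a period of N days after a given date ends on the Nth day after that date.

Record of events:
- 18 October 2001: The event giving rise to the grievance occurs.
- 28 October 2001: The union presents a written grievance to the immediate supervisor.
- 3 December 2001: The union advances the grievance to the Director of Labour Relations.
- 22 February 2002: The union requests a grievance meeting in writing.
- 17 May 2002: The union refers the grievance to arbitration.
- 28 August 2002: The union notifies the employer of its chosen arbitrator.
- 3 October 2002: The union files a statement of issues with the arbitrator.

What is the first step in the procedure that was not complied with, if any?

Step 1: 13 days after 18 October 2001 (when the grieved event occurs) is 31 October 2001; done 28 October 2001 — timely.
Step 2: the earliest permitted date is 34 days after 28 October 2001 (when the written grievance is presented to the supervisor), i.e. 1 December 2001; 3 December 2001 is on or after that date.
Step 3: 82 days after 3 December 2001 (when the grievance is advanced to the Director) is 23 February 2002; completed 22 February 2002, before the deadline.
Step 4: 62 days after 19 March 2002 (end of the 25-day objection period, which began when a grievance meeting is requested on 22 February 2002) is 20 May 2002; 17 May 2002 is within that limit.
Step 5: 81 days after 31 May 2002 (end of the 14-day waiting period, which began when the grievance is referred to arbitration on 17 May 2002) is 20 August 2002; not done until 28 August 2002, 8 days after the deadline.
Later steps need not be reached.

Step 5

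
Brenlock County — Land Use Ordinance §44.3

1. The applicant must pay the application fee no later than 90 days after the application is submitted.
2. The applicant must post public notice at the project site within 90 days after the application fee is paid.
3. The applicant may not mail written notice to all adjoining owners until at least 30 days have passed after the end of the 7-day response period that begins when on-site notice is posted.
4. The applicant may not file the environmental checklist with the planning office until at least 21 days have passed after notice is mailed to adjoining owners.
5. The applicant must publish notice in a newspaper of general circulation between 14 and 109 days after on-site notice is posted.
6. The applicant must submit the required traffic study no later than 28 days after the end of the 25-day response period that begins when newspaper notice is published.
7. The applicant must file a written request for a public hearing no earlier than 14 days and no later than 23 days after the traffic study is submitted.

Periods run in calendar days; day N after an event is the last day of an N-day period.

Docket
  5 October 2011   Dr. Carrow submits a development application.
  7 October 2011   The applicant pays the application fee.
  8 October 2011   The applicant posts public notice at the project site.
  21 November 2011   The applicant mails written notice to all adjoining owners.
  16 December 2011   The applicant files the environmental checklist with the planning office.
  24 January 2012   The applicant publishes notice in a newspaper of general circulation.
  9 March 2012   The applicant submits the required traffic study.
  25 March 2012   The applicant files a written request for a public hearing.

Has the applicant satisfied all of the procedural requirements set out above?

Step 1 — counting 90 days from 5 October 2011 (when the application is submitted) gives a deadline of 3 January 2012; 7 October 2011 is within that limit.
Step 2 — counting 90 days from 7 October 2011 (when the application fee is paid) gives a deadline of 5 January 2012; done 8 October 2011 — timely.
Step 3 — must wait 30 days from 15 October 2011 (end of the 7-day response period, which began when on-site notice is posted on 8 October 2011), so not before 14 November 2011; done 21 November 2011 — permitted.
Step 4 — must wait 21 days from 21 November 2011 (when notice is mailed to adjoining owners), so not before 12 December 2011; 16 December 2011 is on or after that date.
Step 5 — 14 and 109 days from 8 October 2011 (when on-site notice is posted) are 22 October 2011 and 25 January 2012 respectively; done 24 January 2012, which is between those dates.
Step 6 — counting 28 days from 18 February 2012 (end of the 25-day response period, which began when newspaper notice is published on 24 January 2012) gives a deadline of 17 March 2012; completed 9 March 2012, before the deadline.
Step 7 — 14 and 23 days from 9 March 2012 (when the traffic study is submitted) are 23 March 2012 and 1 April 2012 respectively; 25 March 2012 falls inside that range.

Yes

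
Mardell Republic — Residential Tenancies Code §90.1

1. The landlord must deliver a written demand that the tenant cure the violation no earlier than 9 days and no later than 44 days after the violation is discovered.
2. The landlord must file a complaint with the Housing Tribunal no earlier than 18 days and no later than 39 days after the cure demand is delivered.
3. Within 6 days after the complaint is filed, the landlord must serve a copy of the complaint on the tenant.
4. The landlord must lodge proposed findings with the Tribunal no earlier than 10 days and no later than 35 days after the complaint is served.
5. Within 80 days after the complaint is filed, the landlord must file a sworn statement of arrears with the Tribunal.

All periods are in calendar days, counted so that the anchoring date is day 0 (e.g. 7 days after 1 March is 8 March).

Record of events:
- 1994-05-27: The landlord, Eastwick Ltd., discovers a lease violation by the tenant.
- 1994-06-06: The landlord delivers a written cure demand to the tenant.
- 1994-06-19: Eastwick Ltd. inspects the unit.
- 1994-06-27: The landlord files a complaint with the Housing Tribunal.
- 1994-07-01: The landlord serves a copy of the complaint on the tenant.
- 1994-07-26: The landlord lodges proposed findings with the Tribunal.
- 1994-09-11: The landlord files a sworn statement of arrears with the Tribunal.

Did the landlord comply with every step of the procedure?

Yes

Step 1 — 9 and 44 days from 1994-05-27 (when the violation is discovered) are 1994-06-05 and 1994-07-10 respectively; 1994-06-06 falls inside that range.
Step 2 — 18 and 39 days from 1994-06-06 (when the cure demand is delivered) are 1994-06-24 and 1994-07-15 respectively; 1994-06-27 falls inside that range.
Step 3 — counting 6 days from 1994-06-27 (when the complaint is filed) gives a deadline of 1994-07-03; completed 1994-07-01, before the deadline.
Step 4 — 10 and 35 days from 1994-07-01 (when the complaint is served) are 1994-07-11 and 1994-08-05 respectively; done 1994-07-26, which is between those dates.
Step 5 — counting 80 days from 1994-06-27 (when the complaint is filed) gives a deadline of 1994-09-15; completed 1994-09-11, before the deadline.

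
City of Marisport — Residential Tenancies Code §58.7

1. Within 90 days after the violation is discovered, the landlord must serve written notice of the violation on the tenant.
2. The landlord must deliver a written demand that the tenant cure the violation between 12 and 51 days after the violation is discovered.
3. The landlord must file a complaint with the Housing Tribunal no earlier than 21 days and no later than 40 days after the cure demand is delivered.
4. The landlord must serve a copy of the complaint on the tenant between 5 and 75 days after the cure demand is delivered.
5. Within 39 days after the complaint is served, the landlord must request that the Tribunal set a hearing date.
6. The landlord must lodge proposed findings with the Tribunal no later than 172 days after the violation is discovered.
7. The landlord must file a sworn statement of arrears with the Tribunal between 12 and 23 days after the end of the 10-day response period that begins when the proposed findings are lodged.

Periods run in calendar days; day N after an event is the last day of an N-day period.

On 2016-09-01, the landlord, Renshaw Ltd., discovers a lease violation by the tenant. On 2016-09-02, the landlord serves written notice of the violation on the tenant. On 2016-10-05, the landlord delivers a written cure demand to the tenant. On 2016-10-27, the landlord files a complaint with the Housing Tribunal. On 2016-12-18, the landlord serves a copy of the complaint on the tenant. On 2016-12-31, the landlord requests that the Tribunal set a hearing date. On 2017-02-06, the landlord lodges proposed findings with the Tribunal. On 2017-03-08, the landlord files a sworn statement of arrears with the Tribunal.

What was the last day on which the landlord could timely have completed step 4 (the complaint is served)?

Step 4 runs from 2016-10-05, when the cure demand is delivered. The window is 5–75 days after 2016-10-05; it closes on 2016-12-19.

2016-12-19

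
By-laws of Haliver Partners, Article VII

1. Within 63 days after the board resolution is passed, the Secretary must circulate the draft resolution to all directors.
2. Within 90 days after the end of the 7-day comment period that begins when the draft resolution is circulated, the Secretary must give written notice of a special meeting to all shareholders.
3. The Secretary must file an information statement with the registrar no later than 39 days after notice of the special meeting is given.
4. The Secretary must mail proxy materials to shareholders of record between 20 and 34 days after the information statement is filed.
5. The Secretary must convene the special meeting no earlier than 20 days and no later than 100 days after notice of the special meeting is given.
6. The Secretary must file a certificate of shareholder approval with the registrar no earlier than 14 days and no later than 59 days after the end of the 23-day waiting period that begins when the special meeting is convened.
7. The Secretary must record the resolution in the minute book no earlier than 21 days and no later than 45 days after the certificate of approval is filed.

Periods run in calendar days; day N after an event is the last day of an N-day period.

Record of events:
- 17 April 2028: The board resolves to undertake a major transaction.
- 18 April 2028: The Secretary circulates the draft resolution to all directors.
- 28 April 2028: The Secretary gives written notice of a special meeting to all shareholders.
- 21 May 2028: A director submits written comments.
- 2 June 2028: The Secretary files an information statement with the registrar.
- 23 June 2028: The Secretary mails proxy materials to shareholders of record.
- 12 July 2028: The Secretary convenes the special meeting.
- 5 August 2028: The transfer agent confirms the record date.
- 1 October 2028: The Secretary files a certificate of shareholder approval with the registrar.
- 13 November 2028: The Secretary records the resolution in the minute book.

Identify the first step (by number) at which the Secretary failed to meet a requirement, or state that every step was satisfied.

(1) due by 17 April 2028 + 63 days = 19 June 2028; 18 April 2028 is within that limit.
(2) due by 25 April 2028 + 90 days = 24 July 2028; done 28 April 2028 — timely.
(3) due by 28 April 2028 + 39 days = 6 June 2028; completed 2 June 2028, before the deadline.
(4) the permitted window runs from 2 June 2028 + 20 = 22 June 2028 to 2 June 2028 + 34 = 6 July 2028; done 23 June 2028 — within the window.
(5) the permitted window runs from 28 April 2028 + 20 = 18 May 2028 to 28 April 2028 + 100 = 6 August 2028; done 12 July 2028 — within the window.
(6) the permitted window runs from 4 August 2028 + 14 = 18 August 2028 to 4 August 2028 + 59 = 2 October 2028; 1 October 2028 falls inside that range.
(7) the permitted window runs from 1 October 2028 + 21 = 22 October 2028 to 1 October 2028 + 45 = 15 November 2028; 13 November 2028 falls inside that range.

None — every step was satisfied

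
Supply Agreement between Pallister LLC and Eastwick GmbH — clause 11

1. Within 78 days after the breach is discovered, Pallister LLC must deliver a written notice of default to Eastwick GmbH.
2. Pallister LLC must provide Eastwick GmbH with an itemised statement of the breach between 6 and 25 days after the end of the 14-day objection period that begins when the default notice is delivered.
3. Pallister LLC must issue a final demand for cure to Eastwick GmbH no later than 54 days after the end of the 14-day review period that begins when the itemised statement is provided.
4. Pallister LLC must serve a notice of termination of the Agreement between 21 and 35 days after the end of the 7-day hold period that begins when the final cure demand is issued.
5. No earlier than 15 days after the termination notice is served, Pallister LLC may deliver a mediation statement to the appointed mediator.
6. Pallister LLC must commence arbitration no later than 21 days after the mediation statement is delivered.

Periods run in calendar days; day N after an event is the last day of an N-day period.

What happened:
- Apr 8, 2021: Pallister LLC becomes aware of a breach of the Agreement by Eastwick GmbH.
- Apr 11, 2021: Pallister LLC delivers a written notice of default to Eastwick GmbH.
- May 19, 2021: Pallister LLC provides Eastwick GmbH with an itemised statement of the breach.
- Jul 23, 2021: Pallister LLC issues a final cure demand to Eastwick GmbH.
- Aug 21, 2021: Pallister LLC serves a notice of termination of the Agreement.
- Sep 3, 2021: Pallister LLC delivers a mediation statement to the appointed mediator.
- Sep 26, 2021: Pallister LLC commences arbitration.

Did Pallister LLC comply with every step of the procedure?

(1) due by Apr 8, 2021 + 78 days = Jun 25, 2021; Apr 11, 2021 is within that limit.
(2) the permitted window runs from Apr 25, 2021 + 6 = May 1, 2021 to Apr 25, 2021 + 25 = May 20, 2021; done May 19, 2021, which is between those dates.
(3) due by Jun 2, 2021 + 54 days = Jul 26, 2021; done Jul 23, 2021 — timely.
(4) the permitted window runs from Jul 30, 2021 + 21 = Aug 20, 2021 to Jul 30, 2021 + 35 = Sep 3, 2021; done Aug 21, 2021 — within the window.
(5) permitted from Aug 21, 2021 + 15 days = Sep 5, 2021 onward; done Sep 3, 2021 — 2 days too early.
Later steps need not be reached.

No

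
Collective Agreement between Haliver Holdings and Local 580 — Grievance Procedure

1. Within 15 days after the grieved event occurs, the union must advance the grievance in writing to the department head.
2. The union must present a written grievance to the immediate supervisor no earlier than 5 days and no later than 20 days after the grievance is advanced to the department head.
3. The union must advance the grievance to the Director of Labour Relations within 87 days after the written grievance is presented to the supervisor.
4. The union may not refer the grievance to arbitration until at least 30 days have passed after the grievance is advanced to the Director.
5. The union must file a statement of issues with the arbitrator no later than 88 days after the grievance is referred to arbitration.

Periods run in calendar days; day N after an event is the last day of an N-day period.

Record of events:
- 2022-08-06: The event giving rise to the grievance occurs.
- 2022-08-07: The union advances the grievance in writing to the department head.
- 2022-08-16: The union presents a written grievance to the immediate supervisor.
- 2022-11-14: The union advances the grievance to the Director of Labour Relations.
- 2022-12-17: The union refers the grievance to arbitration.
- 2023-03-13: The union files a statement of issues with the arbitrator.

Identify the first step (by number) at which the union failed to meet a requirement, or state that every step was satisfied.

Step 1: 15 days after 2022-08-06 (when the grieved event occurs) is 2022-08-21; done 2022-08-07 — timely.
Step 2: the window is 5–20 days after 2022-08-07 (when the grievance is advanced to the department head), so 2022-08-12 through 2022-08-27; done 2022-08-16 — within the window.
Step 3: 87 days after 2022-08-16 (when the written grievance is presented to the supervisor) is 2022-11-11; done 2022-11-14 — 3 days late.

Step 3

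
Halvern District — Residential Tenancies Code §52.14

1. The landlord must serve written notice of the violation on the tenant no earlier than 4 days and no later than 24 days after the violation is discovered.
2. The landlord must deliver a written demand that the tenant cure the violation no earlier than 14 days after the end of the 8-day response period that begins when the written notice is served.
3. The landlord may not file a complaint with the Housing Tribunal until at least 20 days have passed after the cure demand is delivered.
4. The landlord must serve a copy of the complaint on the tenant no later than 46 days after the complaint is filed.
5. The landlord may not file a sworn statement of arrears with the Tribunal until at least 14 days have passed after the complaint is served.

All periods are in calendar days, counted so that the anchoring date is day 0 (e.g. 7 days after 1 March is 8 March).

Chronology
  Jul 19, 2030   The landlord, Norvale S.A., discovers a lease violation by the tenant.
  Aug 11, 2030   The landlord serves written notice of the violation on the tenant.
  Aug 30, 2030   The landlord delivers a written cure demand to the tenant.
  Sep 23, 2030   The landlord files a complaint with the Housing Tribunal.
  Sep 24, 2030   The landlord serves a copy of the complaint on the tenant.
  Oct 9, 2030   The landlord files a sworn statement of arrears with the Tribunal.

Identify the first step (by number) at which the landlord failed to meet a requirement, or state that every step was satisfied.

Step 2

Step 1: the window is 4–24 days after Jul 19, 2030 (when the violation is discovered), so Jul 23, 2030 through Aug 12, 2030; Aug 11, 2030 falls inside that range.
Step 2: the earliest permitted date is 14 days after Aug 19, 2030 (end of the 8-day response period, which began when the written notice is served on Aug 11, 2030), i.e. Sep 2, 2030; Aug 30, 2030 is 3 days before the earliest permitted date.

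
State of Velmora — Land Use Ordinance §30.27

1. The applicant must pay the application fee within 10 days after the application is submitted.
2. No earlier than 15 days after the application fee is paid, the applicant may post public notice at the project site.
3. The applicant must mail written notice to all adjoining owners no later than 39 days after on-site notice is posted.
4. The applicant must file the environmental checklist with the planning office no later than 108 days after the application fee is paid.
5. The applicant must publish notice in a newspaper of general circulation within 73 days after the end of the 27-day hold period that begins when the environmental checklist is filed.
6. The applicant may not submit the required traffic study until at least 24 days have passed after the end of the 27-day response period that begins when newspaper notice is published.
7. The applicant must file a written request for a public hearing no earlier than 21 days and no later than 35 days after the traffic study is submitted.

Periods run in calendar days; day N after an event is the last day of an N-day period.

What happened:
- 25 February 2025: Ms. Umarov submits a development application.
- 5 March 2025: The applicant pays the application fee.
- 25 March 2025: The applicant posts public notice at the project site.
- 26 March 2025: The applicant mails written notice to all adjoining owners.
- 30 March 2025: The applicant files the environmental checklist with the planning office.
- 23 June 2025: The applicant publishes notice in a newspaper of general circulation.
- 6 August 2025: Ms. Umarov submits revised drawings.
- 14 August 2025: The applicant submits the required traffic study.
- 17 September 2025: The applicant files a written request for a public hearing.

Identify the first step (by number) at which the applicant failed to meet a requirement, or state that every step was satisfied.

Step 1 — counting 10 days from 25 February 2025 (when the application is submitted) gives a deadline of 7 March 2025; 5 March 2025 is within that limit.
Step 2 — must wait 15 days from 5 March 2025 (when the application fee is paid), so not before 20 March 2025; 25 March 2025 is on or after that date.
Step 3 — counting 39 days from 25 March 2025 (when on-site notice is posted) gives a deadline of 3 May 2025; completed 26 March 2025, before the deadline.
Step 4 — counting 108 days from 5 March 2025 (when the application fee is paid) gives a deadline of 21 June 2025; completed 30 March 2025, before the deadline.
Step 5 — counting 73 days from 26 April 2025 (end of the 27-day hold period, which began when the environmental checklist is filed on 30 March 2025) gives a deadline of 8 July 2025; done 23 June 2025 — timely.
Step 6 — must wait 24 days from 20 July 2025 (end of the 27-day response period, which began when newspaper notice is published on 23 June 2025), so not before 13 August 2025; done 14 August 2025, after the minimum wait.
Step 7 — 21 and 35 days from 14 August 2025 (when the traffic study is submitted) are 4 September 2025 and 18 September 2025 respectively; done 17 September 2025, which is between those dates.

None — every step was satisfied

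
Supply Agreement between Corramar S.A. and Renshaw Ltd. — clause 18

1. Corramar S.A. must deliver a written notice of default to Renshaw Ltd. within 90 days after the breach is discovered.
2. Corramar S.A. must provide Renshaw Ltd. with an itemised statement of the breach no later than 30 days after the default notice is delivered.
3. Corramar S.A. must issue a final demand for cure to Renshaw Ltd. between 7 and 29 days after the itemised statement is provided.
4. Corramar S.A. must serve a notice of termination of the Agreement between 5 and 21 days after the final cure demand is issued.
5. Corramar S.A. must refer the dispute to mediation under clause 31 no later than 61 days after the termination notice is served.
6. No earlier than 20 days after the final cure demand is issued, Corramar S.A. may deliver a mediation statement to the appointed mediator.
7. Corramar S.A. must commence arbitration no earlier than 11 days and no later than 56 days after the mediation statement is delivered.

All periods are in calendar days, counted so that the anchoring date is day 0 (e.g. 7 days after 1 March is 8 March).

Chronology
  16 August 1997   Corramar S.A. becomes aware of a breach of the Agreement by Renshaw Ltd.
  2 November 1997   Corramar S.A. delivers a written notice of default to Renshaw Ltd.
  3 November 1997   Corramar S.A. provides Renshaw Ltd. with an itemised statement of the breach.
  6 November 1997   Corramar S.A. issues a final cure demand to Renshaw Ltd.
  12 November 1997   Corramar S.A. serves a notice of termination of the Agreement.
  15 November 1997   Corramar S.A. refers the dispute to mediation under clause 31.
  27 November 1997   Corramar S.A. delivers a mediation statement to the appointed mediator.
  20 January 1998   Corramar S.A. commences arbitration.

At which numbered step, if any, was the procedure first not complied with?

Step 1 — counting 90 days from 16 August 1997 (when the breach is discovered) gives a deadline of 14 November 1997; done 2 November 1997 — timely.
Step 2 — counting 30 days from 2 November 1997 (when the default notice is delivered) gives a deadline of 2 December 1997; completed 3 November 1997, before the deadline.
Step 3 — 7 and 29 days from 3 November 1997 (when the itemised statement is provided) are 10 November 1997 and 2 December 1997 respectively; done 6 November 1997 — 4 days before the window opened.

Step 3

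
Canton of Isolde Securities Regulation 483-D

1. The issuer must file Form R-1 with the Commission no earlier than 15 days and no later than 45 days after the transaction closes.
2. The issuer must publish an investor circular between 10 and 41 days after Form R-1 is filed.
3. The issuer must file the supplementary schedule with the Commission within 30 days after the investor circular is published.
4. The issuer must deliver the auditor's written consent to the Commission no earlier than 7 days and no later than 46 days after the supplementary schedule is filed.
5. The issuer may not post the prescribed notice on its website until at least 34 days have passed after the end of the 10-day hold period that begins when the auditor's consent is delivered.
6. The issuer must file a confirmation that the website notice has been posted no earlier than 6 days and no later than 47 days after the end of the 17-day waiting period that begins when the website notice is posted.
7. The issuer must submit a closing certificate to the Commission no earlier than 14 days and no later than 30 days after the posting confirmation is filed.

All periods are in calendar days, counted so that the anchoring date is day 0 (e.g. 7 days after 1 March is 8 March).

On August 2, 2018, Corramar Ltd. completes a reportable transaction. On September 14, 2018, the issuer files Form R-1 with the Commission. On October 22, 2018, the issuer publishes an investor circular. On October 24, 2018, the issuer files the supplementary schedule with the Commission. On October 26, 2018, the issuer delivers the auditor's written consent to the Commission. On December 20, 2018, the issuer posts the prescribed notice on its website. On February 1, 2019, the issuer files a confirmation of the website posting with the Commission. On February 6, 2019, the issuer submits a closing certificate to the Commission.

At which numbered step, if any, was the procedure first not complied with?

(1) the permitted window runs from August 2, 2018 + 15 = August 17, 2018 to August 2, 2018 + 45 = September 16, 2018; done September 14, 2018, which is between those dates.
(2) the permitted window runs from September 14, 2018 + 10 = September 24, 2018 to September 14, 2018 + 41 = October 25, 2018; done October 22, 2018 — within the window.
(3) due by October 22, 2018 + 30 days = November 21, 2018; October 24, 2018 is within that limit.
(4) the permitted window runs from October 24, 2018 + 7 = October 31, 2018 to October 24, 2018 + 46 = December 9, 2018; done October 26, 2018 — 5 days before the window opened.
The procedure was therefore not followed at step 4.

Step 4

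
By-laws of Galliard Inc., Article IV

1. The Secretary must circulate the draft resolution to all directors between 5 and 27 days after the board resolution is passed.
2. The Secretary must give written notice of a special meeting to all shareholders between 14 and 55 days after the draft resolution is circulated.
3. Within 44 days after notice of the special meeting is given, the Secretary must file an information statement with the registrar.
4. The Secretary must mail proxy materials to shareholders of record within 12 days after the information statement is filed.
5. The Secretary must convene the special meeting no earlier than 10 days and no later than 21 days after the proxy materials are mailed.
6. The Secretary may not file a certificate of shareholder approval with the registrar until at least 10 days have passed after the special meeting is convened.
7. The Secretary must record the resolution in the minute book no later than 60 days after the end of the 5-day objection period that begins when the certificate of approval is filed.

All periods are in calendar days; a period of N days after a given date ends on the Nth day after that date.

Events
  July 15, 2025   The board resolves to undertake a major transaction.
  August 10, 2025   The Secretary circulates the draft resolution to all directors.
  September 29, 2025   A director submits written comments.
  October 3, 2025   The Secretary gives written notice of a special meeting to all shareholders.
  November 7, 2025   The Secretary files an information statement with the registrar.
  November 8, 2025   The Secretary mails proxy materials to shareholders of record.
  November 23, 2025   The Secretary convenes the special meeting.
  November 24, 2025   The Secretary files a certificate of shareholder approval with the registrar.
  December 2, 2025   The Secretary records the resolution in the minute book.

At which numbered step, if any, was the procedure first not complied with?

(1) the permitted window runs from July 15, 2025 + 5 = July 20, 2025 to July 15, 2025 + 27 = August 11, 2025; done August 10, 2025 — within the window.
(2) the permitted window runs from August 10, 2025 + 14 = August 24, 2025 to August 10, 2025 + 55 = October 4, 2025; October 3, 2025 falls inside that range.
(3) due by October 3, 2025 + 44 days = November 16, 2025; completed November 7, 2025, before the deadline.
(4) due by November 7, 2025 + 12 days = November 19, 2025; November 8, 2025 is within that limit.
(5) the permitted window runs from November 8, 2025 + 10 = November 18, 2025 to November 8, 2025 + 21 = November 29, 2025; done November 23, 2025, which is between those dates.
(6) permitted from November 23, 2025 + 10 days = December 3, 2025 onward; acted on November 24, 2025, 9 days prematurely.

Step 6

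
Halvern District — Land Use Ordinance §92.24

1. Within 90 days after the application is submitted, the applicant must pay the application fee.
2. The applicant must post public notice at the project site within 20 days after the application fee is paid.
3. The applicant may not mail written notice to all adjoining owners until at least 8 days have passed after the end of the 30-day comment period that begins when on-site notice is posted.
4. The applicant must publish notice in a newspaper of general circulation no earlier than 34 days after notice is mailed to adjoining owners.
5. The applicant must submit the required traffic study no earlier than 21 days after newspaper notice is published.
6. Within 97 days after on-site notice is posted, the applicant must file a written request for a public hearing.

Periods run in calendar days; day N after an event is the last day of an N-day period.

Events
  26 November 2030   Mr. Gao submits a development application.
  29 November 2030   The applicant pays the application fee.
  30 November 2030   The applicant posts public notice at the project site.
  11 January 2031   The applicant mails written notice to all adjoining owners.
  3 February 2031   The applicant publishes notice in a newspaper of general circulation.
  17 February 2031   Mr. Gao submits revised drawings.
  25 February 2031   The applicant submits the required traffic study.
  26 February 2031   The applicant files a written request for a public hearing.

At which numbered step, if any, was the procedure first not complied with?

Step 1: 90 days after 26 November 2030 (when the application is submitted) is 24 February 2031; 29 November 2030 is within that limit.
Step 2: 20 days after 29 November 2030 (when the application fee is paid) is 19 December 2030; completed 30 November 2030, before the deadline.
Step 3: the earliest permitted date is 8 days after 30 December 2030 (end of the 30-day comment period, which began when on-site notice is posted on 30 November 2030), i.e. 7 January 2031; 11 January 2031 is on or after that date.
Step 4: the earliest permitted date is 34 days after 11 January 2031 (when notice is mailed to adjoining owners), i.e. 14 February 2031; 3 February 2031 is 11 days before the earliest permitted date.

Step 4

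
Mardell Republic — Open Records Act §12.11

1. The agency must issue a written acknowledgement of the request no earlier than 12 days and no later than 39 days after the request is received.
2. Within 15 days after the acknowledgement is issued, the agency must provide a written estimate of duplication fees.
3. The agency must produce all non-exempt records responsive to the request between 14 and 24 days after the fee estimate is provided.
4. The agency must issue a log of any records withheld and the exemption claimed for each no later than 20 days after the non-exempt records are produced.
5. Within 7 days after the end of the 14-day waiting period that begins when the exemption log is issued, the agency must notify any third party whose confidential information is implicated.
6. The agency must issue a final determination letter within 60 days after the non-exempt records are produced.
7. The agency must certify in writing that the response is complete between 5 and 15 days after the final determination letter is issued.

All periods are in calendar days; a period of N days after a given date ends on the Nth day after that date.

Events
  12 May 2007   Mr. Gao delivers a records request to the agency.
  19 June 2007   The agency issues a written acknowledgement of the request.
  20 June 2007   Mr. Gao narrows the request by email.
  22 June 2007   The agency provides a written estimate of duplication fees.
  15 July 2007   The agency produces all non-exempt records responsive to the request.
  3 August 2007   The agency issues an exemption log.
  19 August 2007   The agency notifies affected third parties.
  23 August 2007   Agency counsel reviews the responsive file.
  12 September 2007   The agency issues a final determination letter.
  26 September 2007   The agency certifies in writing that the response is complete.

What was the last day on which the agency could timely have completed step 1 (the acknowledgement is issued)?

20 June 2007

Step 1 runs from 12 May 2007, when the request is received. The window is 12–39 days after 12 May 2007; it closes on 20 June 2007.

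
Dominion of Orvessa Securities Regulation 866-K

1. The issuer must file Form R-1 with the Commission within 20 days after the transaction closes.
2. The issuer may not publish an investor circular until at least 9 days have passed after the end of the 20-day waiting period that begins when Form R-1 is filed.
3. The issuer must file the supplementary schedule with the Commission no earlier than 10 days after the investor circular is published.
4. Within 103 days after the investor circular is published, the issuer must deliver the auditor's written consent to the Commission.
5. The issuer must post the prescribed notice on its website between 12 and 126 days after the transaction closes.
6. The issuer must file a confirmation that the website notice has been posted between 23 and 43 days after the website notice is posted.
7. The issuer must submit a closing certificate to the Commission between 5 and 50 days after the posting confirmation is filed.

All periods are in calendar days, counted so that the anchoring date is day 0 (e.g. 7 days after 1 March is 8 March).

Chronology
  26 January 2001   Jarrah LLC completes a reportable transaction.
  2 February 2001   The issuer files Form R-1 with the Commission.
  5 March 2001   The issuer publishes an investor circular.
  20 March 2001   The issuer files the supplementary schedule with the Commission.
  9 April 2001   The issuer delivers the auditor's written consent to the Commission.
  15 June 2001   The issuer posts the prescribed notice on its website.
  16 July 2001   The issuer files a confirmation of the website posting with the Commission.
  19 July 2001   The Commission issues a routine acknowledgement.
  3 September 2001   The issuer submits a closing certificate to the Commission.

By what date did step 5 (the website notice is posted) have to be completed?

1 June 2001

Step 5 runs from 26 January 2001, when the transaction closes. The window is 12–126 days after 26 January 2001; it closes on 1 June 2001.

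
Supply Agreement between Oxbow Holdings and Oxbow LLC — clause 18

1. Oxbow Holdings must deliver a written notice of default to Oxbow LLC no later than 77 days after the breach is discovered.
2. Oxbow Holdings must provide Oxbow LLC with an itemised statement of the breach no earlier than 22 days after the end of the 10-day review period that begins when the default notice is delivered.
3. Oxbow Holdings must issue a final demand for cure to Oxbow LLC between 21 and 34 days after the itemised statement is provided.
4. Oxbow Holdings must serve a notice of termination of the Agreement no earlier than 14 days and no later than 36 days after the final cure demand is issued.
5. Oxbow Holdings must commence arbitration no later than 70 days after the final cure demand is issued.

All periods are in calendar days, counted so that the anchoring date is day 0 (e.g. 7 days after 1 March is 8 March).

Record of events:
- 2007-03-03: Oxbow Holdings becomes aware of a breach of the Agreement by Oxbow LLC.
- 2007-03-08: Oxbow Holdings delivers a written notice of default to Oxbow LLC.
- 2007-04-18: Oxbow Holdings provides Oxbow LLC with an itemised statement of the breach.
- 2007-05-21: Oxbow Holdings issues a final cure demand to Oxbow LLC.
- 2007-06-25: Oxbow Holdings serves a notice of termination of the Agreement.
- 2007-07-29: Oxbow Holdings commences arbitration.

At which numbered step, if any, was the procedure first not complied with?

None — every step was satisfied

Step 1 — counting 77 days from 2007-03-03 (when the breach is discovered) gives a deadline of 2007-05-19; done 2007-03-08 — timely.
Step 2 — must wait 22 days from 2007-03-18 (end of the 10-day review period, which began when the default notice is delivered on 2007-03-08), so not before 2007-04-09; done 2007-04-18 — permitted.
Step 3 — 21 and 34 days from 2007-04-18 (when the itemised statement is provided) are 2007-05-09 and 2007-05-22 respectively; done 2007-05-21, which is between those dates.
Step 4 — 14 and 36 days from 2007-05-21 (when the final cure demand is issued) are 2007-06-04 and 2007-06-26 respectively; done 2007-06-25, which is between those dates.
Step 5 — counting 70 days from 2007-05-21 (when the final cure demand is issued) gives a deadline of 2007-07-30; completed 2007-07-29, before the deadline.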